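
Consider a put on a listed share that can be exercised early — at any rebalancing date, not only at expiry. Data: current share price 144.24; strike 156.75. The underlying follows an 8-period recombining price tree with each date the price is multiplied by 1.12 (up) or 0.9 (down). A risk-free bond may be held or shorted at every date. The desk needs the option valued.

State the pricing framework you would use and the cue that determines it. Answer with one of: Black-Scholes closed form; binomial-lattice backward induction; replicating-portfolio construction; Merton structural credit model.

Key observation: the put (strike 156.75 on spot 144.24) is American-style on a 8-step discrete price model, so the early-exercise decision at every node requires stepwise backward valuation — a closed form cannot price the exercise right.

framework: binomial-lattice backward induction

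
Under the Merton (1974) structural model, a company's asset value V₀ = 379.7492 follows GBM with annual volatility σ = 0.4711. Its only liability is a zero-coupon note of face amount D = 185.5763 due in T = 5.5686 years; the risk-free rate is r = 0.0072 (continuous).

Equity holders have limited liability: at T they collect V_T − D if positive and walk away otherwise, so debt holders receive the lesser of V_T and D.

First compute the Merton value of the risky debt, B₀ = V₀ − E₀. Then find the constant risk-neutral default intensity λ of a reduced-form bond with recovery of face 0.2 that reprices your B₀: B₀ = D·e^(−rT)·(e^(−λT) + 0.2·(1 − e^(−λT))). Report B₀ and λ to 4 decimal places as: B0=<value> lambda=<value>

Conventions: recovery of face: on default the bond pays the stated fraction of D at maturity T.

B0=139.0598 lambda=0.0578

Equity is a call on the firm's assets struck at D = 185.5763:
d₁ = [ln(V₀/D) + (r + σ²/2)T] / (σ√T)
   = [ln(379.7492/185.5763) + (0.0072 + 0.5·0.4711²)·5.5686] / (0.4711·√5.5686)
   = [0.716045 + 0.658028] / 1.111696 = 1.236015
d₂ = d₁ − σ√T = 1.236015 − 1.111696 = 0.124319
N(d₁) = 0.891773,  N(d₂) = 0.549469,  e^(−rT) = 0.960699
E₀ = V₀·N(d₁) − D·e^(−rT)·N(d₂)
   = 379.7492·0.891773 − 185.5763·0.960699·0.549469 = 240.689367
B₀ = V₀ − E₀ = 379.7492 − 240.689367 = 139.059833
e^(−λT) = (B₀·e^(rT)/D − 0.2)/(1 − 0.2) = (139.0598·1.040909/185.5763 − 0.2)/0.8 = 0.72499339
λ = −ln(0.72499339)/5.5686 = 0.057751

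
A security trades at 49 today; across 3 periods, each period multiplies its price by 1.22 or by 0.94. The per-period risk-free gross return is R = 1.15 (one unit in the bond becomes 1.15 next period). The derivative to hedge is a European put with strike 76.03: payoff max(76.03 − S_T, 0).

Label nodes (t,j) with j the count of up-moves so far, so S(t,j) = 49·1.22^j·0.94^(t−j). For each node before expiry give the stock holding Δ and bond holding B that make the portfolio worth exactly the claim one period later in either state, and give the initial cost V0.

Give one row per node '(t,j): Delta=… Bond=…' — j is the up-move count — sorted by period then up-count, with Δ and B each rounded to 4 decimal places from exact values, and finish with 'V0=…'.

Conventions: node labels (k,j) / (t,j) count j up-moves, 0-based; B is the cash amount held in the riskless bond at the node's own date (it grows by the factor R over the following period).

The replicating-portfolio and risk-neutral prices coincide; use p* = (1.15−0.94)/(1.22−0.94) = 0.7500 for the latter.
Expiry values: V(3,0)=35.3314, V(3,1)=23.2084, V(3,2)=7.4743, V(3,3)=0.0000
Node (2,0) S=43.2964: V=(p*·23.2084+(1−p*)·35.3314)/1.15=22.8166; Δ=(23.2084−35.3314)/(52.8216−40.6986)=-1.0000; B=V−Δ·S=66.1130
Node (2,1) S=56.1932: V=(p*·7.4743+(1−p*)·23.2084)/1.15=9.9198; Δ=(7.4743−23.2084)/(68.5557−52.8216)=-1.0000; B=V−Δ·S=66.1130
Node (2,2) S=72.9316: V=(p*·0.0000+(1−p*)·7.4743)/1.15=1.6248; Δ=(0.0000−7.4743)/(88.9766−68.5557)=-0.3660; B=V−Δ·S=28.3188
Node (1,0) S=46.0600: V=(p*·9.9198+(1−p*)·22.8166)/1.15=11.4296; Δ=(9.9198−22.8166)/(56.1932−43.2964)=-1.0000; B=V−Δ·S=57.4896
Node (1,1) S=59.7800: V=(p*·1.6248+(1−p*)·9.9198)/1.15=3.2162; Δ=(1.6248−9.9198)/(72.9316−56.1932)=-0.4956; B=V−Δ·S=32.8412
Node (0,0) S=49.0000: V=(p*·3.2162+(1−p*)·11.4296)/1.15=4.5822; Δ=(3.2162−11.4296)/(59.7800−46.0600)=-0.5986; B=V−Δ·S=33.9159
Verification: the root portfolio costs Δ(0,0)·S0 + B(0,0) = 4.5822, matching V0.

(0,0): Delta=-0.5986 Bond=33.9159
(1,0): Delta=-1.0000 Bond=57.4896
(1,1): Delta=-0.4956 Bond=32.8412
(2,0): Delta=-1.0000 Bond=66.1130
(2,1): Delta=-1.0000 Bond=66.1130
(2,2): Delta=-0.3660 Bond=28.3188
V0=4.5822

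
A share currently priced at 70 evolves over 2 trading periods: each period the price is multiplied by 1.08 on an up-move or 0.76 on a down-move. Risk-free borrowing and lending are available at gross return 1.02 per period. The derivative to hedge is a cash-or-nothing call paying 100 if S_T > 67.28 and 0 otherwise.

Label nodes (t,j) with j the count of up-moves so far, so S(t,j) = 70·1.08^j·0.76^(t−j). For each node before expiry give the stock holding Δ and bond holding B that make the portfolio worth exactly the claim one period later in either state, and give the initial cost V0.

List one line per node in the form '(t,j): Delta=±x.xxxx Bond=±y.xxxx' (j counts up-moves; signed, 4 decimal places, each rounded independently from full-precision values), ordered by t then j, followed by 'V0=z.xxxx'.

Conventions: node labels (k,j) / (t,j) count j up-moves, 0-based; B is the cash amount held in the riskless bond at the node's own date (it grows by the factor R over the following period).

(0,0): Delta=3.5561 Bond=-185.4755
(1,0): Delta=0.0000 Bond=0.0000
(1,1): Delta=4.1336 Bond=-232.8431
V0=63.4522

The replicating-portfolio and risk-neutral prices coincide; use p* = (1.02−0.76)/(1.08−0.76) = 0.8125 for the latter.
At maturity the claim pays: V(2,0)=0.0000, V(2,1)=0.0000, V(2,2)=100.0000
Node (1,0) S=53.2000: V=(p*·0.0000+(1−p*)·0.0000)/1.02=0.0000; Δ=(0.0000−0.0000)/(57.4560−40.4320)=0.0000; B=V−Δ·S=0.0000
Node (1,1) S=75.6000: V=(p*·100.0000+(1−p*)·0.0000)/1.02=79.6569; Δ=(100.0000−0.0000)/(81.6480−57.4560)=4.1336; B=V−Δ·S=-232.8431
Node (0,0) S=70.0000: V=(p*·79.6569+(1−p*)·0.0000)/1.02=63.4522; Δ=(79.6569−0.0000)/(75.6000−53.2000)=3.5561; B=V−Δ·S=-185.4755
Sanity check at the root: Δ(0,0)·S0 + B(0,0) reproduces V0 = 63.4522.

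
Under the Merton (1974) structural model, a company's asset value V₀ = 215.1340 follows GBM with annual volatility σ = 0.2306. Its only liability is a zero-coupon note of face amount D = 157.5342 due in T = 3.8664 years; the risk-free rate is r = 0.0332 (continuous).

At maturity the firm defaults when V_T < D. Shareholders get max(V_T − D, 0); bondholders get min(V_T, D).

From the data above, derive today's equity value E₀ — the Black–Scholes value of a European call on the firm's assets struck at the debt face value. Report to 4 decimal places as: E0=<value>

With assets at 215.1340 and a single debt payment of 157.5342 at 3.8664 years:
d₁ = [ln(V₀/D) + (r + σ²/2)T] / (σ√T)
   = [ln(215.1340/157.5342) + (0.0332 + 0.5·0.2306²)·3.8664] / (0.2306·√3.8664)
   = [0.311619 + 0.231165] / 0.453433 = 1.197055
d₂ = d₁ − σ√T = 1.197055 − 0.453433 = 0.743622
N(d₁) = 0.884357,  N(d₂) = 0.771447,  e^(−rT) = 0.879533
E₀ = V₀·N(d₁) − D·e^(−rT)·N(d₂)
   = 215.1340·0.884357 − 157.5342·0.879533·0.771447 = 83.366292

E0=83.3663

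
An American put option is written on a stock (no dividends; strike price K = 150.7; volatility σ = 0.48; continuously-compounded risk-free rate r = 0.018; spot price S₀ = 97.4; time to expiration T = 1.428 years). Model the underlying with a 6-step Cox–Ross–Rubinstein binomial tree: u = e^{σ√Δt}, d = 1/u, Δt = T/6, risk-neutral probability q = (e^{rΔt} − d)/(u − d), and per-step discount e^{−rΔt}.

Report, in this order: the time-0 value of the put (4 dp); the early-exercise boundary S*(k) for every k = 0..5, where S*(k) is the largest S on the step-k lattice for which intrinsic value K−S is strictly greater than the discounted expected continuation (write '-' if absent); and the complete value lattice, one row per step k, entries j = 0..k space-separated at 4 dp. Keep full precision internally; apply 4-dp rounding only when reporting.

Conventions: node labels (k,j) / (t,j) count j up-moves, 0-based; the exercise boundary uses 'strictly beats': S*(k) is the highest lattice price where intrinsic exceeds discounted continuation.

price = 59.3963
boundary = - - 60.9765 77.0656 60.9765 77.0656
tree:
59.3963
74.4598 41.6109
89.7235 56.5739 23.7787
102.4537 73.6344 36.3288 8.7161
112.5262 89.7235 53.3500 15.9388 0.0000
120.4958 102.4537 73.6344 29.1468 0.0000 0.0000
126.8016 112.5262 89.7235 53.3000 0.0000 0.0000 0.0000

Δt=0.23800, u=1.26386, d=0.79123, q=0.45081, disc=e^(-rΔt)=0.99573
k=6 terminal: V=max(K-S,0) → 126.8016 112.5262 89.7235 53.3000 0.0000 0.0000 0.0000
k=5: j=0 S=30.2042 intr=120.4958 cont=119.8516 V=120.4958[EX]; j=1 S=48.2463 intr=102.4537 cont=101.8095 V=102.4537[EX]; j=2 S=77.0656 intr=73.6344 cont=72.9902 V=73.6344[EX]; j=3 S=123.0998 intr=27.6002 cont=29.1468 V=29.1468[hold]; j=4 S=196.6320 intr=0.0000 cont=0.0000 V=0.0000[hold]; j=5 S=314.0876 intr=0.0000 cont=0.0000 V=0.0000[hold]  S*(5)=77.0656
k=4: j=0 S=38.1738 intr=112.5262 cont=111.8820 V=112.5262[EX]; j=1 S=60.9765 intr=89.7235 cont=89.0793 V=89.7235[EX]; j=2 S=97.4000 intr=53.3000 cont=53.3500 V=53.3500[hold]; j=3 S=155.5807 intr=0.0000 cont=15.9388 V=15.9388[hold]; j=4 S=248.5149 intr=0.0000 cont=0.0000 V=0.0000[hold]  S*(4)=60.9765
k=3: j=0 S=48.2463 intr=102.4537 cont=101.8095 V=102.4537[EX]; j=1 S=77.0656 intr=73.6344 cont=73.0126 V=73.6344[EX]; j=2 S=123.0998 intr=27.6002 cont=36.3288 V=36.3288[hold]; j=3 S=196.6320 intr=0.0000 cont=8.7161 V=8.7161[hold]  S*(3)=77.0656
k=2: j=0 S=60.9765 intr=89.7235 cont=89.0793 V=89.7235[EX]; j=1 S=97.4000 intr=53.3000 cont=56.5739 V=56.5739[hold]; j=2 S=155.5807 intr=0.0000 cont=23.7787 V=23.7787[hold]  S*(2)=60.9765
k=1: j=0 S=77.0656 intr=73.6344 cont=74.4598 V=74.4598[hold]; j=1 S=123.0998 intr=27.6002 cont=41.6109 V=41.6109[hold]  S*(1)=-
k=0: j=0 S=97.4000 intr=53.3000 cont=59.3963 V=59.3963[hold]  S*(0)=-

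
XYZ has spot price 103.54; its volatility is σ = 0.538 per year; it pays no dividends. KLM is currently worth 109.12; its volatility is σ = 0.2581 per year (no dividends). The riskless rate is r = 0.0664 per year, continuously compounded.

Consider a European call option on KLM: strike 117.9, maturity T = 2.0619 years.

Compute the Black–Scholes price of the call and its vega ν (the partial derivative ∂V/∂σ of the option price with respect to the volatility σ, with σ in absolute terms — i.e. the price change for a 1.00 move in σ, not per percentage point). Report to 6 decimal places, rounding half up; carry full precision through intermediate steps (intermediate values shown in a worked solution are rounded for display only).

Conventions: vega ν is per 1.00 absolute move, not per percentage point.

price = 18.929290
ν = 58.879731

σ√T = 0.2581·√2.0619 = 0.370614
d₁ = (ln(S/K) + (r+σ²/2)T) / (σ√T) = (ln(109.12/117.9) + (0.0664+0.2581²/2)·2.0619) / 0.370614 = (-0.077389 + 0.205588) / 0.370614 = 0.345910
d₂ = d₁ − σ√T = 0.345910 − 0.370614 = -0.024704
e^{−rT} = 0.872049
N(d₁) = 0.635295,  N(d₂) = 0.490145
Call price V = S·N(d₁) − K·e^{−rT}·N(d₂) = 69.323352 − 50.394062 = 18.929290
φ(d₁) = (1/√(2π))·e^{−d₁²/2} = 0.375775
ν = S·φ(d₁)·√T = 58.879731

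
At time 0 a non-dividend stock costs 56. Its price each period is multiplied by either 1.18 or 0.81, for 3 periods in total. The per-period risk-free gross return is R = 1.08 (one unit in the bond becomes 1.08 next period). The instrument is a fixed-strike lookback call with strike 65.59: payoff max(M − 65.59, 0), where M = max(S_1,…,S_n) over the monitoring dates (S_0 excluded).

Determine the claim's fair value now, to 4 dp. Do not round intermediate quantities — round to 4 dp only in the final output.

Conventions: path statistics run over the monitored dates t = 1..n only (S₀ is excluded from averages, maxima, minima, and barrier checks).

Risk-neutral up-probability p* = (R−d)/(u−d) = (1.08−0.81)/(1.18−0.81) = 0.7297; the claim prices as the p*-weighted sum of path payoffs discounted by R^3.
Enumerate all 2^3 = 8 price paths (U = up ×1.18, D = down ×0.81); each path with k up-moves has probability p*^k·(1−p*)^(3−k).
DDD: M=45.3600, payoff=0.0000, prob=0.019742
UDD: M=66.0800, payoff=0.4900, prob=0.053304
DUD: M=53.5248, payoff=0.0000, prob=0.053304
UUD: M=77.9744, payoff=12.3844, prob=0.143920
DDU: M=45.3600, payoff=0.0000, prob=0.053304
UDU: M=66.0800, payoff=0.4900, prob=0.143920
DUU: M=63.1593, payoff=0.0000, prob=0.143920
UUU: M=92.0098, payoff=26.4198, prob=0.388585
Price = Σ prob·payoff / R^3 = 12.145345 / 1.259712 = 9.6414

price = 9.6414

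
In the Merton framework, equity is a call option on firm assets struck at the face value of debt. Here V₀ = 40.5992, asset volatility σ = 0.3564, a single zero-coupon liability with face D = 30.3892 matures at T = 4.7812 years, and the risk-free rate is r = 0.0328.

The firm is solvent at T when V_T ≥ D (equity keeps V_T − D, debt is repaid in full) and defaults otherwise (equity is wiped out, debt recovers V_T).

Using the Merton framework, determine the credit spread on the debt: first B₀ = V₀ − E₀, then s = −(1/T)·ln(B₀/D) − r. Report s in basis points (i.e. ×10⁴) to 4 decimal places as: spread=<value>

Work the structural quantities from V₀ = 40.5992 against face 30.3892:
d₁ = [ln(V₀/D) + (r + σ²/2)T] / (σ√T)
   = [ln(40.5992/30.3892) + (0.0328 + 0.5·0.3564²)·4.7812] / (0.3564·√4.7812)
   = [0.289661 + 0.460480] / 0.779303 = 0.962579
d₂ = d₁ − σ√T = 0.962579 − 0.779303 = 0.183277
N(d₁) = 0.832121,  N(d₂) = 0.572710,  e^(−rT) = 0.854855
E₀ = V₀·N(d₁) − D·e^(−rT)·N(d₂)
   = 40.5992·0.832121 − 30.3892·0.854855·0.572710 = 18.905378
B₀ = V₀ − E₀ = 40.5992 − 18.905378 = 21.693822
spread = −(1/T)·ln(B₀/D) − r = −(1/4.7812)·ln(21.693822/30.3892) − 0.0328 = 0.03769690
in basis points: 0.03769690 × 10⁴ = 376.9690 bp

spread=376.9690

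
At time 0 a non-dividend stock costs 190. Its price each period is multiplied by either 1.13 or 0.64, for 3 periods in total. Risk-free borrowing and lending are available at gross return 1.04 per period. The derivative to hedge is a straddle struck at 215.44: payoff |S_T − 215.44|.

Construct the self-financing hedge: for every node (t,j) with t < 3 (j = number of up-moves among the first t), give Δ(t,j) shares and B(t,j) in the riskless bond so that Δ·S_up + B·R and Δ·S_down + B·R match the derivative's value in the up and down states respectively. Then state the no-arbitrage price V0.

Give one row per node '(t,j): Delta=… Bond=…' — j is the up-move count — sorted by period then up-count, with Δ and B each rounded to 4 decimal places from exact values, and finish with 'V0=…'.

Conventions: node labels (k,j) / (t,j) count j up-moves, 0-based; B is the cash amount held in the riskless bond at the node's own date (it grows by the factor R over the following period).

(0,0): Delta=-0.2229 Bond=100.6687
(1,0): Delta=-1.0000 Bond=199.1864
(1,1): Delta=-0.1239 Bond=83.4350
(2,0): Delta=-1.0000 Bond=207.1538
(2,1): Delta=-1.0000 Bond=207.1538
(2,2): Delta=-0.0123 Bond=59.6865
V0=58.3108

No-arbitrage ⇒ martingale measure with p* = (R−d)/(u−d) = 0.8163.
At maturity the claim pays: V(3,0)=165.6326, V(3,1)=127.4989, V(3,2)=60.1690, V(3,3)=58.7104
Node (2,0) S=77.8240: V=(p*·127.4989+(1−p*)·165.6326)/1.04=129.3298; Δ=(127.4989−165.6326)/(87.9411−49.8074)=-1.0000; B=V−Δ·S=207.1538
Node (2,1) S=137.4080: V=(p*·60.1690+(1−p*)·127.4989)/1.04=69.7458; Δ=(60.1690−127.4989)/(155.2710−87.9411)=-1.0000; B=V−Δ·S=207.1538
Node (2,2) S=242.6110: V=(p*·58.7104+(1−p*)·60.1690)/1.04=56.7099; Δ=(58.7104−60.1690)/(274.1504−155.2710)=-0.0123; B=V−Δ·S=59.6865
Node (1,0) S=121.6000: V=(p*·69.7458+(1−p*)·129.3298)/1.04=77.5864; Δ=(69.7458−129.3298)/(137.4080−77.8240)=-1.0000; B=V−Δ·S=199.1864
Node (1,1) S=214.7000: V=(p*·56.7099+(1−p*)·69.7458)/1.04=56.8310; Δ=(56.7099−69.7458)/(242.6110−137.4080)=-0.1239; B=V−Δ·S=83.4350
Node (0,0) S=190.0000: V=(p*·56.8310+(1−p*)·77.5864)/1.04=58.3108; Δ=(56.8310−77.5864)/(214.7000−121.6000)=-0.2229; B=V−Δ·S=100.6687
Sanity check at the root: Δ(0,0)·S0 + B(0,0) reproduces V0 = 58.3108.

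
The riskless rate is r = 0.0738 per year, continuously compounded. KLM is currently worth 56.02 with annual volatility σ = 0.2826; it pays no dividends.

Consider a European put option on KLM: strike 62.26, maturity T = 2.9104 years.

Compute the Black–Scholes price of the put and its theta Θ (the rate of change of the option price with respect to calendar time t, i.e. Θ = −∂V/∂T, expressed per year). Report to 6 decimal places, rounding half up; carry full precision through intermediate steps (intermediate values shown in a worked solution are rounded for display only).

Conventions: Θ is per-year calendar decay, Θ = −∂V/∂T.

σ√T = 0.2826·√2.9104 = 0.482113
d₁ = (ln(S/K) + (r+σ²/2)T) / (σ√T) = (ln(56.02/62.26) + (0.0738+0.2826²/2)·2.9104) / 0.482113 = (-0.105610 + 0.331004) / 0.482113 = 0.467512
d₂ = d₁ − σ√T = 0.467512 − 0.482113 = -0.014601
e^{−rT} = 0.806713
N(−d₁) = 0.320067,  N(−d₂) = 0.505825
Put price V = K·e^{−rT}·N(−d₂) − S·N(−d₁) = 25.405517 − 17.930143 = 7.475374
φ(d₁) = (1/√(2π))·e^{−d₁²/2} = 0.357642
Θ = −S·φ(d₁)·σ/(2√T) + r·K·e^{−rT}·N(−d₂) = −1.659425 + 1.874927 = 0.215502

price = 7.475374
Θ = 0.215502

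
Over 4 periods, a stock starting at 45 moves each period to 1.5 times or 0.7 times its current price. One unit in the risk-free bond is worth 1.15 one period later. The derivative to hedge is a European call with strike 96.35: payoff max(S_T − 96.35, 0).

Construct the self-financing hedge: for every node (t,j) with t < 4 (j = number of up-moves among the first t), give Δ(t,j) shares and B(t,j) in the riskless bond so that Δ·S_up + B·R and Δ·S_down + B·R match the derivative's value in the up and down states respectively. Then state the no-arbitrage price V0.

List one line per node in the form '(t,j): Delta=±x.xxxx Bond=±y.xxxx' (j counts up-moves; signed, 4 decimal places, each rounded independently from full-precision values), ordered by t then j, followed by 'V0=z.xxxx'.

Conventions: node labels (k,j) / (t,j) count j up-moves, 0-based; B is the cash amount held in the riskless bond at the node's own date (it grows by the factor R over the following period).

(0,0): Delta=0.4705 Bond=-11.8744
(1,0): Delta=0.0946 Bond=-1.8135
(1,1): Delta=0.6070 Bond=-22.8659
(2,0): Delta=0.0000 Bond=0.0000
(2,1): Delta=0.1289 Bond=-3.7077
(2,2): Delta=0.7805 Bond=-43.8644
(3,0): Delta=0.0000 Bond=0.0000
(3,1): Delta=0.0000 Bond=0.0000
(3,2): Delta=0.1757 Bond=-7.5802
(3,3): Delta=1.0000 Bond=-83.7826
V0=9.2990

Under the risk-neutral measure, an up-move has probability p* = (R−d)/(u−d) = 0.5625 and values discount at R = 1.15.
At maturity the claim pays: V(4,0)=0.0000, V(4,1)=0.0000, V(4,2)=0.0000, V(4,3)=9.9625, V(4,4)=131.4625
  t=3,j=0: stock 15.4350 → up 23.1525 (V=0.0000), down 10.8045 (V=0.0000). Price 0.0000; hedge Δ=0.0000, bond B=0.0000.
  t=3,j=1: stock 33.0750 → up 49.6125 (V=0.0000), down 23.1525 (V=0.0000). Price 0.0000; hedge Δ=0.0000, bond B=0.0000.
  t=3,j=2: stock 70.8750 → up 106.3125 (V=9.9625), down 49.6125 (V=0.0000). Price 4.8730; hedge Δ=0.1757, bond B=-7.5802.
  t=3,j=3: stock 151.8750 → up 227.8125 (V=131.4625), down 106.3125 (V=9.9625). Price 68.0924; hedge Δ=1.0000, bond B=-83.7826.
  t=2,j=0: stock 22.0500 → up 33.0750 (V=0.0000), down 15.4350 (V=0.0000). Price 0.0000; hedge Δ=0.0000, bond B=0.0000.
  t=2,j=1: stock 47.2500 → up 70.8750 (V=4.8730), down 33.0750 (V=0.0000). Price 2.3835; hedge Δ=0.1289, bond B=-3.7077.
  t=2,j=2: stock 101.2500 → up 151.8750 (V=68.0924), down 70.8750 (V=4.8730). Price 35.1599; hedge Δ=0.7805, bond B=-43.8644.
  t=1,j=0: stock 31.5000 → up 47.2500 (V=2.3835), down 22.0500 (V=0.0000). Price 1.1658; hedge Δ=0.0946, bond B=-1.8135.
  t=1,j=1: stock 67.5000 → up 101.2500 (V=35.1599), down 47.2500 (V=2.3835). Price 18.1046; hedge Δ=0.6070, bond B=-22.8659.
  t=0,j=0: stock 45.0000 → up 67.5000 (V=18.1046), down 31.5000 (V=1.1658). Price 9.2990; hedge Δ=0.4705, bond B=-11.8744.
Check: Δ(0,0)·S0 + B(0,0) = 9.2990 = V0.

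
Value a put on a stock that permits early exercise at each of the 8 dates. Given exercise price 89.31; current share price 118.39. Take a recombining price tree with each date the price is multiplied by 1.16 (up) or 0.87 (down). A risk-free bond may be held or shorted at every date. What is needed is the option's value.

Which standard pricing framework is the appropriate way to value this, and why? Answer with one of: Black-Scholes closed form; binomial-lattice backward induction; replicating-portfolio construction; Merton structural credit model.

framework: binomial-lattice backward induction

Key observation: an American put (K = 89.31, S₀ = 118.39) on a 8-date tree has no closed form — the optimal stopping decision is embedded and must be resolved recursively from expiry.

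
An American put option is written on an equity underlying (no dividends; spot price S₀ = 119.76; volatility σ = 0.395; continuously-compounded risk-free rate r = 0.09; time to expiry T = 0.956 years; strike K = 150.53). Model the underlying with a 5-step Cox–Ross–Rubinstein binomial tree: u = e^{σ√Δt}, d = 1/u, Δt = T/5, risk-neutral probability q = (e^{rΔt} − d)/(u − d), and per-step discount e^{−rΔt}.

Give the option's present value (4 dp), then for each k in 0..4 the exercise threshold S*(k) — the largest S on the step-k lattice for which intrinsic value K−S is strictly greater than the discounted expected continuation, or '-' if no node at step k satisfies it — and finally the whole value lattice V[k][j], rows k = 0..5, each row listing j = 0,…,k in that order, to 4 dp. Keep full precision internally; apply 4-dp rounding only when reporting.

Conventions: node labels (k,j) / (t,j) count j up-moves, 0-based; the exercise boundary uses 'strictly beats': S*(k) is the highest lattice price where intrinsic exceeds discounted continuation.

price = 34.2484
boundary = - 100.7629 84.7793 100.7629 119.7600
tree:
34.2484
49.7671 20.3263
65.7507 32.5368 9.1453
79.1990 49.7671 16.8913 1.9241
90.5139 65.7507 30.7700 3.9700 0.0000
100.0341 79.1990 49.7671 8.1913 0.0000 0.0000

Δt=0.19120  u=1.18853  d=0.84137  q=0.50692  discount=0.98294
step 5 (expiry): payoffs max(K−S,0) = 100.0341 79.1990 49.7671 8.1913 0.0000 0.0000
step 4: (k=4,j=0): S=60.0161, K−S=90.5139, hold=87.9458 ⇒ V=90.5139 exercise | (k=4,j=1): S=84.7793, K−S=65.7507, hold=63.1826 ⇒ V=65.7507 exercise | (k=4,j=2): S=119.7600, K−S=30.7700, hold=28.2018 ⇒ V=30.7700 exercise | (k=4,j=3): S=169.1741, K−S=0.0000, hold=3.9700 ⇒ V=3.9700 continue | (k=4,j=4): S=238.9770, K−S=0.0000, hold=0.0000 ⇒ V=0.0000 continue  boundary S*=119.7600
step 3: (k=3,j=0): S=71.3310, K−S=79.1990, hold=76.6308 ⇒ V=79.1990 exercise | (k=3,j=1): S=100.7629, K−S=49.7671, hold=47.1989 ⇒ V=49.7671 exercise | (k=3,j=2): S=142.3387, K−S=8.1913, hold=16.8913 ⇒ V=16.8913 continue | (k=3,j=3): S=201.0689, K−S=0.0000, hold=1.9241 ⇒ V=1.9241 continue  boundary S*=100.7629
step 2: (k=2,j=0): S=84.7793, K−S=65.7507, hold=63.1826 ⇒ V=65.7507 exercise | (k=2,j=1): S=119.7600, K−S=30.7700, hold=32.5368 ⇒ V=32.5368 continue | (k=2,j=2): S=169.1741, K−S=0.0000, hold=9.1453 ⇒ V=9.1453 continue  boundary S*=84.7793
step 1: (k=1,j=0): S=100.7629, K−S=49.7671, hold=48.0793 ⇒ V=49.7671 exercise | (k=1,j=1): S=142.3387, K−S=8.1913, hold=20.3263 ⇒ V=20.3263 continue  boundary S*=100.7629
step 0: (k=0,j=0): S=119.7600, K−S=30.7700, hold=34.2484 ⇒ V=34.2484 continue  boundary S*=-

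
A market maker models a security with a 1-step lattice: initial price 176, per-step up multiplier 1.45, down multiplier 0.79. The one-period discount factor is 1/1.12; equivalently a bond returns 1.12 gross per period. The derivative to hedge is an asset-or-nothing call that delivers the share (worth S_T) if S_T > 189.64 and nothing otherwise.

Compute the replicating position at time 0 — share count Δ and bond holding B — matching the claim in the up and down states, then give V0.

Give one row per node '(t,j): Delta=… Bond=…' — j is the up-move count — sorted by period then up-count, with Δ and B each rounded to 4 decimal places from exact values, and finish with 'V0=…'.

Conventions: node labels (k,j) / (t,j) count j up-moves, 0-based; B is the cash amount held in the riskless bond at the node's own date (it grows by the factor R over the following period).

(0,0): Delta=2.1970 Bond=-272.7381
V0=113.9286

Risk-neutral probability p* = (R−d)/(u−d) = (1.12−0.79)/(1.45−0.79) = 0.5000.
Terminal payoffs: V(1,0)=0.0000, V(1,1)=255.2000
  t=0,j=0: stock 176.0000 → up 255.2000 (V=255.2000), down 139.0400 (V=0.0000). Price 113.9286; hedge Δ=2.1970, bond B=-272.7381.
Verification: the root portfolio costs Δ(0,0)·S0 + B(0,0) = 113.9286, matching V0.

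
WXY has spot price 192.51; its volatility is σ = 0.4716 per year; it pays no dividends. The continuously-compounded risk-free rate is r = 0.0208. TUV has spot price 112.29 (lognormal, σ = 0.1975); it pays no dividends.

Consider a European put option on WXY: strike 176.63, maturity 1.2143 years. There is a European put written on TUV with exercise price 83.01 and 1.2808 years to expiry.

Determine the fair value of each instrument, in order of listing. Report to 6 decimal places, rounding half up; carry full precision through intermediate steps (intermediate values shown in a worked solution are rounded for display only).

price(WXY put K=176.63) = 28.079821
price(TUV put K=83.01) = 0.663689

[WXY put K=176.63]
σ√T = 0.4716·√1.2143 = 0.519681
d₁ = (ln(S/K) + (r+σ²/2)T) / (σ√T) = (ln(192.51/176.63) + (0.0208+0.4716²/2)·1.2143) / 0.519681 = (0.086091 + 0.160292) / 0.519681 = 0.474103
d₂ = d₁ − σ√T = 0.474103 − 0.519681 = -0.045577
e^{−rT} = 0.975059
N(−d₁) = 0.317713,  N(−d₂) = 0.518176
price = K·e^{−rT}·N(−d₂) − S·N(−d₁) = 89.242763 − 61.162942 = 28.079821
[TUV put K=83.01]
σ√T = 0.1975·√1.2808 = 0.223516
d₁ = (ln(S/K) + (r+σ²/2)T) / (σ√T) = (ln(112.29/83.01) + (0.0208+0.1975²/2)·1.2808) / 0.223516 = (0.302124 + 0.051620) / 0.223516 = 1.582637
d₂ = d₁ − σ√T = 1.582637 − 0.223516 = 1.359121
e^{−rT} = 0.973711
N(−d₁) = 0.056752,  N(−d₂) = 0.087054
price = K·e^{−rT}·N(−d₂) − S·N(−d₁) = 7.036385 − 6.372696 = 0.663689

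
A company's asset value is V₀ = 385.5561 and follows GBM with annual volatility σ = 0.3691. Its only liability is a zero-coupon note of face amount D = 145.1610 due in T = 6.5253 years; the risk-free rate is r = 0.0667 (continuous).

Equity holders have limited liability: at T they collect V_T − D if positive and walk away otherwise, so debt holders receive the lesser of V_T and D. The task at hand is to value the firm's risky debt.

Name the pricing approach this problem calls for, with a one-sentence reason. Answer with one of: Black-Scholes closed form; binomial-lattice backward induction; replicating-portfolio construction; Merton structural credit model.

Key observation: with the firm-asset dynamics (V₀ = 385.5561) and a single zero-coupon liability of face 145.1610 given, debt value, spread, and default probability all derive from the option view of the balance sheet.

framework: Merton structural credit model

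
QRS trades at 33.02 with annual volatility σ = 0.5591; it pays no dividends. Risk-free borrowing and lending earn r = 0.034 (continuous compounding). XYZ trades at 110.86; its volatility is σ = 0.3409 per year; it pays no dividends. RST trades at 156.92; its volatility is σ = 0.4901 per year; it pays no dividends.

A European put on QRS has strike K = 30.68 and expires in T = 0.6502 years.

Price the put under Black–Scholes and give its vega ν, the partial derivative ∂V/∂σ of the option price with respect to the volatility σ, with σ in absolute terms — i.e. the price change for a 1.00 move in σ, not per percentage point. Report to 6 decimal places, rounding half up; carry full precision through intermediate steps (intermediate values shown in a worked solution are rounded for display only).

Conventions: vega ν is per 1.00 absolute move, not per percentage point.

σ√T = 0.5591·√0.6502 = 0.450830
d₁ = (ln(S/K) + (r+σ²/2)T) / (σ√T) = (ln(33.02/30.68) + (0.034+0.5591²/2)·0.6502) / 0.450830 = (0.073502 + 0.123731) / 0.450830 = 0.437489
d₂ = d₁ − σ√T = 0.437489 − 0.450830 = -0.013341
e^{−rT} = 0.978136
N(−d₁) = 0.330878,  N(−d₂) = 0.505322
Put price V = K·e^{−rT}·N(−d₂) − S·N(−d₁) = 15.164319 − 10.925605 = 4.238714
φ(d₁) = (1/√(2π))·e^{−d₁²/2} = 0.362534
ν = S·φ(d₁)·√T = 9.652713

price = 4.238714
ν = 9.652713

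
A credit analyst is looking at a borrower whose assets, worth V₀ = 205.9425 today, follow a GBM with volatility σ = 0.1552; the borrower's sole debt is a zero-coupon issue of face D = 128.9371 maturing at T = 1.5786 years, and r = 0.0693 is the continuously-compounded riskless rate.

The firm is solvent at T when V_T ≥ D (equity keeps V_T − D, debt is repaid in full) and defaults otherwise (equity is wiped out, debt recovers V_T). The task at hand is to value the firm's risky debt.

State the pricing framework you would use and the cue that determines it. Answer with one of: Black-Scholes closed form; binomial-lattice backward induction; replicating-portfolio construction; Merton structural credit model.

framework: Merton structural credit model

Key observation: with the firm-asset dynamics (V₀ = 205.9425) and a single zero-coupon liability of face 128.9371 given, debt value, spread, and default probability all derive from the option view of the balance sheet.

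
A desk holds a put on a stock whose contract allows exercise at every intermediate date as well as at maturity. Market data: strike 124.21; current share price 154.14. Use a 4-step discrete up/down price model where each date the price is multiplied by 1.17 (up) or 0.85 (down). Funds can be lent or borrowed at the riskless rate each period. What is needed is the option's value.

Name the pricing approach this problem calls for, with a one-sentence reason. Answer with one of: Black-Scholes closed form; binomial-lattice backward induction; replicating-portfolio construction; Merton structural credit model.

framework: binomial-lattice backward induction

Key observation: early exercise of the strike-124.21 put must be checked at each of the 4 dates (spot 154.14), which forces a node-by-node comparison of intrinsic and continuation value backward from expiry.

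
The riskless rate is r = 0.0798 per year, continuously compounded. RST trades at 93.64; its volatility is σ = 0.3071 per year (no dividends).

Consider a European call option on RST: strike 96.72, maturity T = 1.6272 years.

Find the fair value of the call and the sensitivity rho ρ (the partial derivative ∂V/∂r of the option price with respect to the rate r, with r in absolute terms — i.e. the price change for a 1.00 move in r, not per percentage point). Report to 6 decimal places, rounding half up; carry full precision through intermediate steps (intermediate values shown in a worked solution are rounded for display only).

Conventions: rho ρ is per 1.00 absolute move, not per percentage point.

σ√T = 0.3071·√1.6272 = 0.391742
d₁ = (ln(S/K) + (r+σ²/2)T) / (σ√T) = (ln(93.64/96.72) + (0.0798+0.3071²/2)·1.6272) / 0.391742 = (-0.032363 + 0.206582) / 0.391742 = 0.444729
d₂ = d₁ − σ√T = 0.444729 − 0.391742 = 0.052987
e^{−rT} = 0.878227
N(d₁) = 0.671742,  N(d₂) = 0.521129
Call price V = S·N(d₁) − K·e^{−rT}·N(d₂) = 62.901927 − 44.265755 = 18.636172
ρ = K·T·e^{−rT}·N(d₂) = 72.029236

price = 18.636172
ρ = 72.029236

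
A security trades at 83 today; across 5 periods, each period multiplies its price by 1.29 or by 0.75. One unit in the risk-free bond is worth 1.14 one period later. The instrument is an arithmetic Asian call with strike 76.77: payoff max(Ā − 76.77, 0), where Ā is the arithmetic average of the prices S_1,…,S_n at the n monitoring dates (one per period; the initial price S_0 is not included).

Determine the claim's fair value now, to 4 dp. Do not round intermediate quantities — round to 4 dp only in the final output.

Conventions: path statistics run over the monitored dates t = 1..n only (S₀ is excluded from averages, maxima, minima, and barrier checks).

No-arbitrage gives p* = (R−d)/(u−d) = 0.7222: enumerate every path, weight its payoff by its p*-probability, and discount by R^5.
Enumerate all 2^5 = 32 price paths (U = up ×1.29, D = down ×0.75); each path with k up-moves has probability p*^k·(1−p*)^(5−k).
DDDDD: Ā=37.9822, payoff=0.0000, prob=0.001654
UDDDD: Ā=65.3294, payoff=0.0000, prob=0.004300
DUDDD: Ā=56.3654, payoff=0.0000, prob=0.004300
UUDDD: Ā=96.9485, payoff=20.1785, prob=0.011180
DDUDD: Ā=49.6424, payoff=0.0000, prob=0.004300
UDUDD: Ā=85.3850, payoff=8.6150, prob=0.011180
DUUDD: Ā=76.4210, payoff=0.0000, prob=0.011180
UUUDD: Ā=131.4441, payoff=54.6741, prob=0.029067
DDDUD: Ā=44.6002, payoff=0.0000, prob=0.004300
UDDUD: Ā=76.7123, payoff=0.0000, prob=0.011180
DUDUD: Ā=67.7483, payoff=0.0000, prob=0.011180
UUDUD: Ā=116.5271, payoff=39.7571, prob=0.029067
DDUUD: Ā=61.0253, payoff=0.0000, prob=0.011180
UDUUD: Ā=104.9635, payoff=28.1935, prob=0.029067
DUUUD: Ā=95.9995, payoff=19.2295, prob=0.029067
UUUUD: Ā=165.1192, payoff=88.3492, prob=0.075575
DDDDU: Ā=40.8185, payoff=0.0000, prob=0.004300
UDDDU: Ā=70.2078, payoff=0.0000, prob=0.011180
DUDDU: Ā=61.2438, payoff=0.0000, prob=0.011180
UUDDU: Ā=105.3393, payoff=28.5693, prob=0.029067
DDUDU: Ā=54.5208, payoff=0.0000, prob=0.011180
UDUDU: Ā=93.7758, payoff=17.0058, prob=0.029067
DUUDU: Ā=84.8118, payoff=8.0418, prob=0.029067
UUUDU: Ā=145.8763, payoff=69.1063, prob=0.075575
DDDUU: Ā=49.4786, payoff=0.0000, prob=0.011180
UDDUU: Ā=85.1031, payoff=8.3331, prob=0.029067
DUDUU: Ā=76.1391, payoff=0.0000, prob=0.029067
UUDUU: Ā=130.9593, payoff=54.1893, prob=0.075575
DDUUU: Ā=69.4161, payoff=0.0000, prob=0.029067
UDUUU: Ā=119.3957, payoff=42.6257, prob=0.075575
DUUUU: Ā=110.4317, payoff=33.6617, prob=0.075575
UUUUU: Ā=189.9426, payoff=113.1726, prob=0.196496
Price = Σ prob·payoff / R^5 = 50.244580 / 1.925415 = 26.0955

price = 26.0955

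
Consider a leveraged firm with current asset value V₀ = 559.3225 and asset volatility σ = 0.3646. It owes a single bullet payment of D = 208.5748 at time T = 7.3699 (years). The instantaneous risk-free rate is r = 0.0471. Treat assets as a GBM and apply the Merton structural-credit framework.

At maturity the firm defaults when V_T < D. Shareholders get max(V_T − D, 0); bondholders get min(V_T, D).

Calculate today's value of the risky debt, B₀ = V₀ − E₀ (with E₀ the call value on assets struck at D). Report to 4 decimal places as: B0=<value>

Work the structural quantities from V₀ = 559.3225 against face 208.5748:
d₁ = [ln(V₀/D) + (r + σ²/2)T] / (σ√T)
   = [ln(559.3225/208.5748) + (0.0471 + 0.5·0.3646²)·7.3699] / (0.3646·√7.3699)
   = [0.986428 + 0.836974] / 0.989800 = 1.842193
d₂ = d₁ − σ√T = 1.842193 − 0.989800 = 0.852393
N(d₁) = 0.967277,  N(d₂) = 0.803002,  e^(−rT) = 0.706719
E₀ = V₀·N(d₁) − D·e^(−rT)·N(d₂)
   = 559.3225·0.967277 − 208.5748·0.706719·0.803002 = 422.654025
B₀ = V₀ − E₀ = 559.3225 − 422.654025 = 136.668475

B0=136.6685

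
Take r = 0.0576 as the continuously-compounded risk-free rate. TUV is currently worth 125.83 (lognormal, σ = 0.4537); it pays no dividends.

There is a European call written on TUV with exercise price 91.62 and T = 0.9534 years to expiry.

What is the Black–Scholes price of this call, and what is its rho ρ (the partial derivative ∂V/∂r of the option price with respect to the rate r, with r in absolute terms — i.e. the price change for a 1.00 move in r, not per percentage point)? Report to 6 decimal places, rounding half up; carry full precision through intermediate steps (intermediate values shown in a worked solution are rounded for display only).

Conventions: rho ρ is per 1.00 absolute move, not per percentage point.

σ√T = 0.4537·√0.9534 = 0.443003
d₁ = (ln(S/K) + (r+σ²/2)T) / (σ√T) = (ln(125.83/91.62) + (0.0576+0.4537²/2)·0.9534) / 0.443003 = (0.317282 + 0.153042) / 0.443003 = 1.061672
d₂ = d₁ − σ√T = 1.061672 − 0.443003 = 0.618670
e^{−rT} = 0.946565
N(d₁) = 0.855808,  N(d₂) = 0.731933
Call price V = S·N(d₁) − K·e^{−rT}·N(d₂) = 107.686294 − 63.476356 = 44.209938
ρ = K·T·e^{−rT}·N(d₂) = 60.518358

price = 44.209938
ρ = 60.518358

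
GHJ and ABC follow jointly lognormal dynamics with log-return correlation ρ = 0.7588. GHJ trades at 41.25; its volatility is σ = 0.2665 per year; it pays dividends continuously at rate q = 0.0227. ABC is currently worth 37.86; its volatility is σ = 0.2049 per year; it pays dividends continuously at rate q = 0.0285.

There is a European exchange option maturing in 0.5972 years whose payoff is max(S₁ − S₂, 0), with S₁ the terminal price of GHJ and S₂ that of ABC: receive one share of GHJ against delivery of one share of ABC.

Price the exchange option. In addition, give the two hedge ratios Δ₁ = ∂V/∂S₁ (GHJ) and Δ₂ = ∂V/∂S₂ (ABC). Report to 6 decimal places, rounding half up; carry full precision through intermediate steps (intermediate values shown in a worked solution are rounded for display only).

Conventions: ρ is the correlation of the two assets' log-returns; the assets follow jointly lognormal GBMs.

exchange price = 4.263667
Δ1 = 0.757614
Δ2 = -0.712835

σ_eff = √(σ₁² + σ₂² − 2ρσ₁σ₂) = √(0.2665² + 0.2049² − 2·0.7588·0.2665·0.2049) = 0.173598
d₁ = (ln(S₁/S₂) + (q₂ − q₁ + σ_eff²/2)T) / (σ_eff√T) = (ln(41.25/37.86) + (0.0285 − 0.0227 + 0.015068)·0.5972) / 0.134155 = 0.732129
d₂ = d₁ − σ_eff√T = 0.732129 − 0.134155 = 0.597974
N(d₁) = 0.767955,  N(d₂) = 0.725071
V = S₁·e^{−q₁T}·N(d₁) − S₂·e^{−q₂T}·N(d₂) = 31.251597 − 26.987930 = 4.263667
Key observation: no risk-free rate is needed — with the second asset as numeraire the exchange option is a call on the ratio S₁/S₂, and r cancels out of the value.
Δ₁ = e^{−q₁T}·N(d₁) = 0.757614;  Δ₂ = −e^{−q₂T}·N(d₂) = -0.712835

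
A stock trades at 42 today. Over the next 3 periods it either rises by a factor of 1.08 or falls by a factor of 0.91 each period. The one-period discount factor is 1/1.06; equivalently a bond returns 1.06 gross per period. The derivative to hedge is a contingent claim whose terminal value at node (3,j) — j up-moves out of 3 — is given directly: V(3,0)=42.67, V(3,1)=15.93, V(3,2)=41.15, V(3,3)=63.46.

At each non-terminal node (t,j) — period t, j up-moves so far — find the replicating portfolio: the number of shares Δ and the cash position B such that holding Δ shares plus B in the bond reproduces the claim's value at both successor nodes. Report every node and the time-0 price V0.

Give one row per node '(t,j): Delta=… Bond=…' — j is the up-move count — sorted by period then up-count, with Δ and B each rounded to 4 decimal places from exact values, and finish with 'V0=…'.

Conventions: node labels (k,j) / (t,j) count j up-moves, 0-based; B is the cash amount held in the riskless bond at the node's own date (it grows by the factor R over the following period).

Under the risk-neutral measure, an up-move has probability p* = (R−d)/(u−d) = 0.8824 and values discount at R = 1.06.
Terminal payoffs: V(3,0)=42.6700, V(3,1)=15.9300, V(3,2)=41.1500, V(3,3)=63.4600
  t=2,j=0: stock 34.7802 → up 37.5626 (V=15.9300), down 31.6500 (V=42.6700). Price 17.9961; hedge Δ=-4.5225, bond B=175.2902.
  t=2,j=1: stock 41.2776 → up 44.5798 (V=41.1500), down 37.5626 (V=15.9300). Price 36.0216; hedge Δ=3.5940, bond B=-112.3313.
  t=2,j=2: stock 48.9888 → up 52.9079 (V=63.4600), down 44.5798 (V=41.1500). Price 57.3918; hedge Δ=2.6789, bond B=-73.8435.
  t=1,j=0: stock 38.2200 → up 41.2776 (V=36.0216), down 34.7802 (V=17.9961). Price 31.9821; hedge Δ=2.7743, bond B=-74.0504.
  t=1,j=1: stock 45.3600 → up 48.9888 (V=57.3918), down 41.2776 (V=36.0216). Price 51.7714; hedge Δ=2.7713, bond B=-73.9354.
  t=0,j=0: stock 42.0000 → up 45.3600 (V=51.7714), down 38.2200 (V=31.9821). Price 46.6445; hedge Δ=2.7716, bond B=-69.7631.
Verification: the root portfolio costs Δ(0,0)·S0 + B(0,0) = 46.6445, matching V0.

(0,0): Delta=2.7716 Bond=-69.7631
(1,0): Delta=2.7743 Bond=-74.0504
(1,1): Delta=2.7713 Bond=-73.9354
(2,0): Delta=-4.5225 Bond=175.2902
(2,1): Delta=3.5940 Bond=-112.3313
(2,2): Delta=2.6789 Bond=-73.8435
V0=46.6445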